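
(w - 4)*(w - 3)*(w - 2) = w^3 - 9*w^2 + 26*w - 24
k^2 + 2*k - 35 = (k - 5)*(k + 7)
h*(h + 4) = h^2 + 4*h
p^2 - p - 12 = (p - 4)*(p + 3)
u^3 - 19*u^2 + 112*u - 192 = (u - 8)^2*(u - 3)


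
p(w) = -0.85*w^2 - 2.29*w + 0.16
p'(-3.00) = 2.81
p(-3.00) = -0.62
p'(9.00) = -17.59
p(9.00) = -89.30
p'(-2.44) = 1.86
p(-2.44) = 0.69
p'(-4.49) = 5.34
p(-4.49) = -6.69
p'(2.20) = -6.03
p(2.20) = -8.99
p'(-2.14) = 1.35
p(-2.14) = 1.17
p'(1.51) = -4.86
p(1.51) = -5.24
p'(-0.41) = -1.59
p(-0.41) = 0.96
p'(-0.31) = -1.76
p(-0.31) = 0.79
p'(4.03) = -9.14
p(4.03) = -22.87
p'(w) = -1.7*w - 2.29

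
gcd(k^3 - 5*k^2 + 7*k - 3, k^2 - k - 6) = k - 3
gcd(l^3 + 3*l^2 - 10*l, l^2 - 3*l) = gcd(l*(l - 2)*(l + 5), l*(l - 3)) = l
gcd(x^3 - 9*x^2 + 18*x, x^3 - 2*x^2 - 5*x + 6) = x - 3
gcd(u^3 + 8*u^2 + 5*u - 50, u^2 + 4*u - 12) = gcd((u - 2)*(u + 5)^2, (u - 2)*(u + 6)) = u - 2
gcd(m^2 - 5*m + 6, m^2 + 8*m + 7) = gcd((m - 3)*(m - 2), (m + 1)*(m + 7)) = 1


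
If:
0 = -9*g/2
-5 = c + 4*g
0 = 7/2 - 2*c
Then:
No Solution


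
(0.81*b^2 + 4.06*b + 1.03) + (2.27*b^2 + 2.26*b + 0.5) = 3.08*b^2 + 6.32*b + 1.53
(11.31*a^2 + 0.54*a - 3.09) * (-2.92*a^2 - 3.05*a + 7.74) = -33.0252*a^4 - 36.0723*a^3 + 94.9152*a^2 + 13.6041*a - 23.9166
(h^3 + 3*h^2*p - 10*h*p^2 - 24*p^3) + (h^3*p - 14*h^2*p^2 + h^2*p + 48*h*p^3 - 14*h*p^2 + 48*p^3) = h^3*p + h^3 - 14*h^2*p^2 + 4*h^2*p + 48*h*p^3 - 24*h*p^2 + 24*p^3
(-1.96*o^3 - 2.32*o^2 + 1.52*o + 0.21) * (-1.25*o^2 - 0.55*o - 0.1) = 2.45*o^5 + 3.978*o^4 - 0.428*o^3 - 0.8665*o^2 - 0.2675*o - 0.021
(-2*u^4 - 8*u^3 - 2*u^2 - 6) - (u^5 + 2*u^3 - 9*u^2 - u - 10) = -u^5 - 2*u^4 - 10*u^3 + 7*u^2 + u + 4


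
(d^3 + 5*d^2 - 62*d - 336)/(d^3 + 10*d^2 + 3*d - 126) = (d - 8)/(d - 3)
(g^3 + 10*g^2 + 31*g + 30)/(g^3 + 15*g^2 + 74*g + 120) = (g^2 + 5*g + 6)/(g^2 + 10*g + 24)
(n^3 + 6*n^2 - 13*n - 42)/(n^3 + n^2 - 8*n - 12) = (n + 7)/(n + 2)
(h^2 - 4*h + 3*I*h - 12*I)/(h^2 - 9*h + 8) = (h^2 + h*(-4 + 3*I) - 12*I)/(h^2 - 9*h + 8)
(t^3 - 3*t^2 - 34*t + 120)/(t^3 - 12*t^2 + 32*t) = (t^2 + t - 30)/(t*(t - 8))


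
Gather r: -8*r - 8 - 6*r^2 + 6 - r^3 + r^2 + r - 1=-r^3 - 5*r^2 - 7*r - 3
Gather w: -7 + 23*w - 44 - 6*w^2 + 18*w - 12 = -6*w^2 + 41*w - 63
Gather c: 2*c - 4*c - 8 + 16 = 8 - 2*c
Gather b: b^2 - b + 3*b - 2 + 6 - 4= b^2 + 2*b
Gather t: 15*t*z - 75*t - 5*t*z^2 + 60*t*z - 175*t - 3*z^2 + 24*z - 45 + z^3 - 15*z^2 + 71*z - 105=t*(-5*z^2 + 75*z - 250) + z^3 - 18*z^2 + 95*z - 150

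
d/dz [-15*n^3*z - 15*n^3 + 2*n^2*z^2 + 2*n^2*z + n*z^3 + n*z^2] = n*(-15*n^2 + 4*n*z + 2*n + 3*z^2 + 2*z)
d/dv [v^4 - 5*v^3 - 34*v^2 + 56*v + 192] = 4*v^3 - 15*v^2 - 68*v + 56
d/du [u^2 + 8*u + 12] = 2*u + 8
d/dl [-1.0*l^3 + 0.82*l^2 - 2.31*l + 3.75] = -3.0*l^2 + 1.64*l - 2.31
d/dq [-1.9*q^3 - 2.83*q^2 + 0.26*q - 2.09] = -5.7*q^2 - 5.66*q + 0.26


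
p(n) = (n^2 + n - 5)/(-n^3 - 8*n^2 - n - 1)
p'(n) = (2*n + 1)/(-n^3 - 8*n^2 - n - 1) + (n^2 + n - 5)*(3*n^2 + 16*n + 1)/(-n^3 - 8*n^2 - n - 1)^2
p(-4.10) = -0.12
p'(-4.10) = 0.09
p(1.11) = 0.20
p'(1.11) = -0.58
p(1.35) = 0.09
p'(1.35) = -0.33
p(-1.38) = 0.37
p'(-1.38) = 0.60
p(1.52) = 0.05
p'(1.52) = -0.23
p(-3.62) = -0.08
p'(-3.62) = 0.09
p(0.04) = 4.71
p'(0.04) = -8.38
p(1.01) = 0.27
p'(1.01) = -0.75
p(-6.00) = -0.37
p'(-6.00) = 0.24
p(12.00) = -0.05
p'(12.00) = 0.00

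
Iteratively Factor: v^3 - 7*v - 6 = (v + 1)*(v^2 - v - 6) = (v + 1)*(v + 2)*(v - 3)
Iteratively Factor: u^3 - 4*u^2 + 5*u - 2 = (u - 1)*(u^2 - 3*u + 2) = (u - 2)*(u - 1)*(u - 1)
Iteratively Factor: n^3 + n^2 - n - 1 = (n + 1)*(n^2 - 1) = (n + 1)^2*(n - 1)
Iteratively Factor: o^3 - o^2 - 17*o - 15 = (o + 1)*(o^2 - 2*o - 15) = (o + 1)*(o + 3)*(o - 5)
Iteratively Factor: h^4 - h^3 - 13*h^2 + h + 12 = (h + 3)*(h^3 - 4*h^2 - h + 4) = (h + 1)*(h + 3)*(h^2 - 5*h + 4) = (h - 1)*(h + 1)*(h + 3)*(h - 4)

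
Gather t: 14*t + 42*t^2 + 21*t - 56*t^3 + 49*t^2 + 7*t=-56*t^3 + 91*t^2 + 42*t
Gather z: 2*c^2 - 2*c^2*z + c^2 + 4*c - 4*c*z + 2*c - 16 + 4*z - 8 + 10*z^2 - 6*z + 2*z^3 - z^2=3*c^2 + 6*c + 2*z^3 + 9*z^2 + z*(-2*c^2 - 4*c - 2) - 24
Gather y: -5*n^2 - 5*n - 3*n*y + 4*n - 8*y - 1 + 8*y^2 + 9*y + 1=-5*n^2 - n + 8*y^2 + y*(1 - 3*n)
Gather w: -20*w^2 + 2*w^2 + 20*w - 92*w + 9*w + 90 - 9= -18*w^2 - 63*w + 81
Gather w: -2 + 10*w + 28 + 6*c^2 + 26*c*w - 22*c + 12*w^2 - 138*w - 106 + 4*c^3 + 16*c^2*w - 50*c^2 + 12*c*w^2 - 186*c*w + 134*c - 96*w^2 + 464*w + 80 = 4*c^3 - 44*c^2 + 112*c + w^2*(12*c - 84) + w*(16*c^2 - 160*c + 336)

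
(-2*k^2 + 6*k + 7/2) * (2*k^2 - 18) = -4*k^4 + 12*k^3 + 43*k^2 - 108*k - 63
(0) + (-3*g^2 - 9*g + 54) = -3*g^2 - 9*g + 54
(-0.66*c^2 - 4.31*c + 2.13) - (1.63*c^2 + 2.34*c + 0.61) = -2.29*c^2 - 6.65*c + 1.52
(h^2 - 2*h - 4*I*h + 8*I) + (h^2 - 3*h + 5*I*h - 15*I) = 2*h^2 - 5*h + I*h - 7*I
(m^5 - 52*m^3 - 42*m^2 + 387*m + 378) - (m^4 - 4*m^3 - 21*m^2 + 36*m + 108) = m^5 - m^4 - 48*m^3 - 21*m^2 + 351*m + 270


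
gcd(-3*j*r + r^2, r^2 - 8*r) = r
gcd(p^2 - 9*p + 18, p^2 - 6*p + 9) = p - 3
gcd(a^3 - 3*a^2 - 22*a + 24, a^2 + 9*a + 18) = 1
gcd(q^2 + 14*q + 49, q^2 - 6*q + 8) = 1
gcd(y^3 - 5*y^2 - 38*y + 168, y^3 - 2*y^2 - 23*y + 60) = y - 4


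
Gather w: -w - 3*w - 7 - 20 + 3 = -4*w - 24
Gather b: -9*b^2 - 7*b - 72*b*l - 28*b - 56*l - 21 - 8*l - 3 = -9*b^2 + b*(-72*l - 35) - 64*l - 24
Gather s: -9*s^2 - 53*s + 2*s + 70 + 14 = -9*s^2 - 51*s + 84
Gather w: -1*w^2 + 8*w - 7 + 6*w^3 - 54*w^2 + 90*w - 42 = 6*w^3 - 55*w^2 + 98*w - 49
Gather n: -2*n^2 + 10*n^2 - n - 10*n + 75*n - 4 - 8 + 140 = 8*n^2 + 64*n + 128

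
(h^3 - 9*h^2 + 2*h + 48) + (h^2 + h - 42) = h^3 - 8*h^2 + 3*h + 6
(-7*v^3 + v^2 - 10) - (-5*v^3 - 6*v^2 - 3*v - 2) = -2*v^3 + 7*v^2 + 3*v - 8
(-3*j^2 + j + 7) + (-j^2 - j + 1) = 8 - 4*j^2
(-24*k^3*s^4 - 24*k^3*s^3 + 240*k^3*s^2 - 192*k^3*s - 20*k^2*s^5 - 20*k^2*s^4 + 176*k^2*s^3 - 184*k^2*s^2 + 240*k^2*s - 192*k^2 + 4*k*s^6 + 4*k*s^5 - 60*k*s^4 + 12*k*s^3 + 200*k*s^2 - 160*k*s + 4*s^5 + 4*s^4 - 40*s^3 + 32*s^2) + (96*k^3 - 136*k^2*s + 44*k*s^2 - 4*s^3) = -24*k^3*s^4 - 24*k^3*s^3 + 240*k^3*s^2 - 192*k^3*s + 96*k^3 - 20*k^2*s^5 - 20*k^2*s^4 + 176*k^2*s^3 - 184*k^2*s^2 + 104*k^2*s - 192*k^2 + 4*k*s^6 + 4*k*s^5 - 60*k*s^4 + 12*k*s^3 + 244*k*s^2 - 160*k*s + 4*s^5 + 4*s^4 - 44*s^3 + 32*s^2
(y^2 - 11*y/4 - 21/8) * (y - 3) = y^3 - 23*y^2/4 + 45*y/8 + 63/8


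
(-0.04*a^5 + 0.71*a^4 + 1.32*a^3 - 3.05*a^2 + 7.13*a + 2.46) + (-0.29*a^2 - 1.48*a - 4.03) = -0.04*a^5 + 0.71*a^4 + 1.32*a^3 - 3.34*a^2 + 5.65*a - 1.57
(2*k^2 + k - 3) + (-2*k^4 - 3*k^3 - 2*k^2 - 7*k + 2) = -2*k^4 - 3*k^3 - 6*k - 1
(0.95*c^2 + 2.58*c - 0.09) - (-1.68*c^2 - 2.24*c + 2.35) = 2.63*c^2 + 4.82*c - 2.44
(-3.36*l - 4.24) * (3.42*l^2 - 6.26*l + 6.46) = -11.4912*l^3 + 6.5328*l^2 + 4.8368*l - 27.3904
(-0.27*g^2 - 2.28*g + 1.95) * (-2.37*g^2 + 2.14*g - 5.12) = 0.6399*g^4 + 4.8258*g^3 - 8.1183*g^2 + 15.8466*g - 9.984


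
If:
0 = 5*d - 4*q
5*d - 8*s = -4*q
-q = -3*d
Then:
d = 0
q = 0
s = 0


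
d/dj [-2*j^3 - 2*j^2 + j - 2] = -6*j^2 - 4*j + 1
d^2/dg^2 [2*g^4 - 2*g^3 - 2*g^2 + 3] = 24*g^2 - 12*g - 4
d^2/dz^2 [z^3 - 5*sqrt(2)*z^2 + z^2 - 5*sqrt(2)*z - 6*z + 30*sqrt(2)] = 6*z - 10*sqrt(2) + 2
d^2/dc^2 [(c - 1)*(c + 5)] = 2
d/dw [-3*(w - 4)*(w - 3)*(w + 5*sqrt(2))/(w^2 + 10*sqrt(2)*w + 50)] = 3*(-w^4 - 20*sqrt(2)*w^3 - 238*w^2 + 35*sqrt(2)*w^2 - 380*sqrt(2)*w + 700*w + 600 + 1750*sqrt(2))/(w^4 + 20*sqrt(2)*w^3 + 300*w^2 + 1000*sqrt(2)*w + 2500)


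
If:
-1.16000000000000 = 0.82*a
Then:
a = -1.41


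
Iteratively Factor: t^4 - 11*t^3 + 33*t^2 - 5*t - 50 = (t + 1)*(t^3 - 12*t^2 + 45*t - 50) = (t - 5)*(t + 1)*(t^2 - 7*t + 10) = (t - 5)*(t - 2)*(t + 1)*(t - 5)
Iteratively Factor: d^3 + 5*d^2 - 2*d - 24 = (d + 4)*(d^2 + d - 6) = (d + 3)*(d + 4)*(d - 2)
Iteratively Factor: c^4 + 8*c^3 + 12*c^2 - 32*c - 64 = (c + 4)*(c^3 + 4*c^2 - 4*c - 16) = (c + 4)^2*(c^2 - 4) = (c + 2)*(c + 4)^2*(c - 2)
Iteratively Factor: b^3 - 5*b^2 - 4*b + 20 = (b + 2)*(b^2 - 7*b + 10) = (b - 2)*(b + 2)*(b - 5)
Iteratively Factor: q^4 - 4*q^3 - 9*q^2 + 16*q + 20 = (q - 5)*(q^3 + q^2 - 4*q - 4) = (q - 5)*(q - 2)*(q^2 + 3*q + 2) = (q - 5)*(q - 2)*(q + 1)*(q + 2)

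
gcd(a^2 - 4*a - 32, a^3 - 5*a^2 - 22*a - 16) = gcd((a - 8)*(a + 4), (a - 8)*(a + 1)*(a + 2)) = a - 8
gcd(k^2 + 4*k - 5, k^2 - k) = k - 1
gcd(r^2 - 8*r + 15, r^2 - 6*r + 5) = r - 5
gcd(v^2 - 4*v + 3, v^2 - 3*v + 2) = v - 1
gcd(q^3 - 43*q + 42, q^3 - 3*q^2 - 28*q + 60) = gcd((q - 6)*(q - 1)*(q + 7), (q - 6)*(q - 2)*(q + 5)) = q - 6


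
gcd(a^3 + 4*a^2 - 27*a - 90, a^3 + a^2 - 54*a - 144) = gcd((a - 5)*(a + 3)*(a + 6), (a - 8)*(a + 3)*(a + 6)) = a^2 + 9*a + 18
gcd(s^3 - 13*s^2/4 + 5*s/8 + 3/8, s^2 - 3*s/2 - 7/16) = s + 1/4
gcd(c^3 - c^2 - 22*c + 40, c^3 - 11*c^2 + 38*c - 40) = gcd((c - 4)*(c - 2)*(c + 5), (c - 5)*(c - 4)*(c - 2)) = c^2 - 6*c + 8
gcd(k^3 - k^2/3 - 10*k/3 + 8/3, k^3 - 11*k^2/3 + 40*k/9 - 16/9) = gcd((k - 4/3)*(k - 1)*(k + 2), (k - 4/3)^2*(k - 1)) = k^2 - 7*k/3 + 4/3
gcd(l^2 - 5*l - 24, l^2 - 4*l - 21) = l + 3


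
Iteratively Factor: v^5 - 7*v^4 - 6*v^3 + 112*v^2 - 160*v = (v)*(v^4 - 7*v^3 - 6*v^2 + 112*v - 160) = v*(v - 5)*(v^3 - 2*v^2 - 16*v + 32) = v*(v - 5)*(v - 4)*(v^2 + 2*v - 8) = v*(v - 5)*(v - 4)*(v - 2)*(v + 4)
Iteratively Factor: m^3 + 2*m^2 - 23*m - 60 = (m + 3)*(m^2 - m - 20) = (m + 3)*(m + 4)*(m - 5)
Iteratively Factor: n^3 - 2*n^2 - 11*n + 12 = (n - 4)*(n^2 + 2*n - 3) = (n - 4)*(n + 3)*(n - 1)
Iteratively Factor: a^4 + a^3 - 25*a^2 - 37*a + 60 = (a + 4)*(a^3 - 3*a^2 - 13*a + 15) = (a - 5)*(a + 4)*(a^2 + 2*a - 3) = (a - 5)*(a + 3)*(a + 4)*(a - 1)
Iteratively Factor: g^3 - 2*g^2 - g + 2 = (g + 1)*(g^2 - 3*g + 2) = (g - 1)*(g + 1)*(g - 2)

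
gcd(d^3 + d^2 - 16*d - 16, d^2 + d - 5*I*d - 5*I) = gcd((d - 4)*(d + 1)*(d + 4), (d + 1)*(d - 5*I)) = d + 1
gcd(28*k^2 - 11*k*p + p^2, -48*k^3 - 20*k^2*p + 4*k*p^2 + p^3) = -4*k + p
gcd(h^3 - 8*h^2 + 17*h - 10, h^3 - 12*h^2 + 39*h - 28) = h - 1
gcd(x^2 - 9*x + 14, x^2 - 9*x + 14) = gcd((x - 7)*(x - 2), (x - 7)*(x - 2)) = x^2 - 9*x + 14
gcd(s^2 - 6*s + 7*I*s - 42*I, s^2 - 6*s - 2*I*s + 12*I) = s - 6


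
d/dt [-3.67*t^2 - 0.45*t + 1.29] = -7.34*t - 0.45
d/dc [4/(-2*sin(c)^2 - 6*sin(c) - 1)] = 8*(2*sin(c) + 3)*cos(c)/(6*sin(c) - cos(2*c) + 2)^2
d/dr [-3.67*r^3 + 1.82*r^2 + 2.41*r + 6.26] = -11.01*r^2 + 3.64*r + 2.41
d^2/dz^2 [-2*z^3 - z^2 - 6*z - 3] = -12*z - 2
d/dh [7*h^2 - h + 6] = 14*h - 1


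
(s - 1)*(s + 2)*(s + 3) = s^3 + 4*s^2 + s - 6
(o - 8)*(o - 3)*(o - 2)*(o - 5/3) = o^4 - 44*o^3/3 + 203*o^2/3 - 374*o/3 + 80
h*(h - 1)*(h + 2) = h^3 + h^2 - 2*h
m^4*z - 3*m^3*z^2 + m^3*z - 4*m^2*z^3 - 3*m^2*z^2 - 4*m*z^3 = m*(m - 4*z)*(m + z)*(m*z + z)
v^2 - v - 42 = (v - 7)*(v + 6)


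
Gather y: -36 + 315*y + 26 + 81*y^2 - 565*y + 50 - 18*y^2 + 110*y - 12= 63*y^2 - 140*y + 28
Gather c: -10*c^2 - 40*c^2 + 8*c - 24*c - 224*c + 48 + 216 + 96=-50*c^2 - 240*c + 360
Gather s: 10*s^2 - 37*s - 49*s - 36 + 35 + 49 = 10*s^2 - 86*s + 48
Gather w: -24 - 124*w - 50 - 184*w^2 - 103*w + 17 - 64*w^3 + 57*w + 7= -64*w^3 - 184*w^2 - 170*w - 50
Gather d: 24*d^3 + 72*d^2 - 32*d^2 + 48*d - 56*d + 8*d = 24*d^3 + 40*d^2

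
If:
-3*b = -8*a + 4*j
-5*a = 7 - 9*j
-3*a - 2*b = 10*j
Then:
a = -154/335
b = -644/335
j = 35/67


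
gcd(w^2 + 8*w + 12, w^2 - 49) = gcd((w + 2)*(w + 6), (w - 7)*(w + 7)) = 1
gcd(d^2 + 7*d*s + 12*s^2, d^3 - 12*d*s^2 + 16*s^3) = d + 4*s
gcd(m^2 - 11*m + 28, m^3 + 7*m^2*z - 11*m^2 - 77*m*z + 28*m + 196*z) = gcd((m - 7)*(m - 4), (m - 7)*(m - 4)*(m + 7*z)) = m^2 - 11*m + 28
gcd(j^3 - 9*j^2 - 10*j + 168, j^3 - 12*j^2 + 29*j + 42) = j^2 - 13*j + 42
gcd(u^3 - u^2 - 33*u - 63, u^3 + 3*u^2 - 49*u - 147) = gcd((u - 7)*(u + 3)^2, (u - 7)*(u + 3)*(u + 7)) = u^2 - 4*u - 21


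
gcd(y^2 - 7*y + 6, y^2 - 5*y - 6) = y - 6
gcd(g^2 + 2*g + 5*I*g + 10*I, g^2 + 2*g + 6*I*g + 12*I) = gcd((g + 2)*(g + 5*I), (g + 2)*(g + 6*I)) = g + 2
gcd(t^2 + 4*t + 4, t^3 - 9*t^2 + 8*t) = 1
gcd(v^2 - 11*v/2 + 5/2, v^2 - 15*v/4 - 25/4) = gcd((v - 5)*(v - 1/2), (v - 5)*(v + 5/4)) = v - 5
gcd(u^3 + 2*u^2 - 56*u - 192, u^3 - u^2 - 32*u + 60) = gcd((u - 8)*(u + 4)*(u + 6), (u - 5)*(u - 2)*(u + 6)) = u + 6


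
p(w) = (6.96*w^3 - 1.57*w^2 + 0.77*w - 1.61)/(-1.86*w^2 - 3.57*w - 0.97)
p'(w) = (3.72*w + 3.57)*(6.96*w^3 - 1.57*w^2 + 0.77*w - 1.61)/(-1.86*w^2 - 3.57*w - 0.97)^2 + (20.88*w^2 - 3.14*w + 0.77)/(-1.86*w^2 - 3.57*w - 0.97)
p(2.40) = -4.32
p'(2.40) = -2.94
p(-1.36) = -51.85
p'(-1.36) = 271.65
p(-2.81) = 30.33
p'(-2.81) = 6.10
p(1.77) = -2.55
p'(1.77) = -2.65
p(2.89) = -5.80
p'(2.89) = -3.10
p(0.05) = 1.37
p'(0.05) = -5.02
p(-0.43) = -12.59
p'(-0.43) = -85.12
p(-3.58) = 28.59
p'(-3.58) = -0.08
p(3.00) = -6.14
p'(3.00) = -3.13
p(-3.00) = 29.42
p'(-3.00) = 3.60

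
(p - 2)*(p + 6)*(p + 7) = p^3 + 11*p^2 + 16*p - 84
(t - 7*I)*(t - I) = t^2 - 8*I*t - 7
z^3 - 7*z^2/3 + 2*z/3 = z*(z - 2)*(z - 1/3)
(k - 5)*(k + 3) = k^2 - 2*k - 15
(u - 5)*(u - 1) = u^2 - 6*u + 5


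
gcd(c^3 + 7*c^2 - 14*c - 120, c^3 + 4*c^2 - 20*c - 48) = c^2 + 2*c - 24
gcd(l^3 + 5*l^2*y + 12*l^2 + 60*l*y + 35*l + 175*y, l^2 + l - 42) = l + 7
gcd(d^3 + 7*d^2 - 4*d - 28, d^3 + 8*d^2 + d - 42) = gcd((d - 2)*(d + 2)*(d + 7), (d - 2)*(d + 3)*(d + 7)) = d^2 + 5*d - 14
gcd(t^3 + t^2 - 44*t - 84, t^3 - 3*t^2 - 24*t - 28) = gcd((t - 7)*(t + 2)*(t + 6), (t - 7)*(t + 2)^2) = t^2 - 5*t - 14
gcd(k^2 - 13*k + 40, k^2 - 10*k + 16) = k - 8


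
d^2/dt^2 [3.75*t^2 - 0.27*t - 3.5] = 7.50000000000000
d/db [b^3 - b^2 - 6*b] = 3*b^2 - 2*b - 6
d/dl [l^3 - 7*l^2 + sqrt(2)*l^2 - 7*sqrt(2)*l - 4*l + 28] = 3*l^2 - 14*l + 2*sqrt(2)*l - 7*sqrt(2) - 4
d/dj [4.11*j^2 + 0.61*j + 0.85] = 8.22*j + 0.61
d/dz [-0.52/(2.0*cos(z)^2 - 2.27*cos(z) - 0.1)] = (1.1804 - 2.08*cos(z))*sin(z)/(-2.0*cos(z)^2 + 2.27*cos(z) + 0.1)^2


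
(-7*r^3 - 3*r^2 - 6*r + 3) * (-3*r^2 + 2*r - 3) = 21*r^5 - 5*r^4 + 33*r^3 - 12*r^2 + 24*r - 9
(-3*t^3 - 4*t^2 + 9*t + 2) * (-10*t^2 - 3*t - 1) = 30*t^5 + 49*t^4 - 75*t^3 - 43*t^2 - 15*t - 2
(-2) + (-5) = -7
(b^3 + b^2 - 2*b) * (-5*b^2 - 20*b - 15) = -5*b^5 - 25*b^4 - 25*b^3 + 25*b^2 + 30*b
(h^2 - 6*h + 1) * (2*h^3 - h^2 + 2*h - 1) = 2*h^5 - 13*h^4 + 10*h^3 - 14*h^2 + 8*h - 1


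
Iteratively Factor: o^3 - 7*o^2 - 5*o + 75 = (o + 3)*(o^2 - 10*o + 25) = (o - 5)*(o + 3)*(o - 5)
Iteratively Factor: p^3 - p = (p + 1)*(p^2 - p) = (p - 1)*(p + 1)*(p)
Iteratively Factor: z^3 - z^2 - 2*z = (z - 2)*(z^2 + z) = (z - 2)*(z + 1)*(z)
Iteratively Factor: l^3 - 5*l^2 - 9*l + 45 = (l - 3)*(l^2 - 2*l - 15) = (l - 5)*(l - 3)*(l + 3)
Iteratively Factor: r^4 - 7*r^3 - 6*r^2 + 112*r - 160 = (r - 4)*(r^3 - 3*r^2 - 18*r + 40) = (r - 4)*(r + 4)*(r^2 - 7*r + 10) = (r - 4)*(r - 2)*(r + 4)*(r - 5)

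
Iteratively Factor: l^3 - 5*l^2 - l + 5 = (l - 1)*(l^2 - 4*l - 5) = (l - 1)*(l + 1)*(l - 5)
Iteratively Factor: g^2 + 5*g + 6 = (g + 3)*(g + 2)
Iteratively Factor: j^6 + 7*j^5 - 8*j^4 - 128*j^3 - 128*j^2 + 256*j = (j + 4)*(j^5 + 3*j^4 - 20*j^3 - 48*j^2 + 64*j) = j*(j + 4)*(j^4 + 3*j^3 - 20*j^2 - 48*j + 64) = j*(j + 4)^2*(j^3 - j^2 - 16*j + 16) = j*(j + 4)^3*(j^2 - 5*j + 4) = j*(j - 1)*(j + 4)^3*(j - 4)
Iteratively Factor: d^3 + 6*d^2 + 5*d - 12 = (d + 4)*(d^2 + 2*d - 3) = (d - 1)*(d + 4)*(d + 3)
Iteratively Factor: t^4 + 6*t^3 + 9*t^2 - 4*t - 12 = (t - 1)*(t^3 + 7*t^2 + 16*t + 12) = (t - 1)*(t + 2)*(t^2 + 5*t + 6) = (t - 1)*(t + 2)*(t + 3)*(t + 2)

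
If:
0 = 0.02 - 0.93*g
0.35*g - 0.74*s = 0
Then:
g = 0.02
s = 0.01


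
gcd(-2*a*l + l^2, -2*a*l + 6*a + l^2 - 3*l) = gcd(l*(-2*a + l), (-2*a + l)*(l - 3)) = 2*a - l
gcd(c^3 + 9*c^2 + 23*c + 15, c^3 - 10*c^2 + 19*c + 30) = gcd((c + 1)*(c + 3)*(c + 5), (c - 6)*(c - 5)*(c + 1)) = c + 1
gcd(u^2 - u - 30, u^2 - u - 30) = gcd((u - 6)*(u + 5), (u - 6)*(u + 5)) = u^2 - u - 30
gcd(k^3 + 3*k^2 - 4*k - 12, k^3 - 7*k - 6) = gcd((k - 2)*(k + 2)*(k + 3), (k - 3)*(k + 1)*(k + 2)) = k + 2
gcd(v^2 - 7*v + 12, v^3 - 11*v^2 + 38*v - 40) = v - 4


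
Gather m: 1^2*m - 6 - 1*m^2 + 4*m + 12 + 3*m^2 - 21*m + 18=2*m^2 - 16*m + 24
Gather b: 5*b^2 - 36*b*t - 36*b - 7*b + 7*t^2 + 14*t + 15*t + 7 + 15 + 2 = 5*b^2 + b*(-36*t - 43) + 7*t^2 + 29*t + 24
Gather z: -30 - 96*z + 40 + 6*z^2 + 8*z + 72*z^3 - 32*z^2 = 72*z^3 - 26*z^2 - 88*z + 10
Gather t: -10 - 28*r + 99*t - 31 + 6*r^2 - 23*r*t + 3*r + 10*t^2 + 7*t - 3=6*r^2 - 25*r + 10*t^2 + t*(106 - 23*r) - 44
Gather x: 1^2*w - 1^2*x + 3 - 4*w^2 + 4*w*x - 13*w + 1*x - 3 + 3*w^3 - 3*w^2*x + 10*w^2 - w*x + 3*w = 3*w^3 + 6*w^2 - 9*w + x*(-3*w^2 + 3*w)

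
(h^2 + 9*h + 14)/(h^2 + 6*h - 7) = (h + 2)/(h - 1)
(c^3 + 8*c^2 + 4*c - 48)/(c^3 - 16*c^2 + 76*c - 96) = (c^2 + 10*c + 24)/(c^2 - 14*c + 48)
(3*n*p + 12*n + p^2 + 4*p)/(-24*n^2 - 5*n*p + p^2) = (p + 4)/(-8*n + p)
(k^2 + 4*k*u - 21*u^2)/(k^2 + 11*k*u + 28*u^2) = (k - 3*u)/(k + 4*u)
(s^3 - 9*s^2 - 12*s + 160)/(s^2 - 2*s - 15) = (s^2 - 4*s - 32)/(s + 3)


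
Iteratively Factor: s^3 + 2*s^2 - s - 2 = (s + 1)*(s^2 + s - 2) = (s - 1)*(s + 1)*(s + 2)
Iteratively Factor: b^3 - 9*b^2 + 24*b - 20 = (b - 5)*(b^2 - 4*b + 4) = (b - 5)*(b - 2)*(b - 2)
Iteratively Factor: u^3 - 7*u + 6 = (u - 1)*(u^2 + u - 6) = (u - 2)*(u - 1)*(u + 3)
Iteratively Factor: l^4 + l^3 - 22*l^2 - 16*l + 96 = (l + 4)*(l^3 - 3*l^2 - 10*l + 24) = (l - 4)*(l + 4)*(l^2 + l - 6) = (l - 4)*(l - 2)*(l + 4)*(l + 3)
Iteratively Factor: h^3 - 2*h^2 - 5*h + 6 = (h - 1)*(h^2 - h - 6) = (h - 1)*(h + 2)*(h - 3)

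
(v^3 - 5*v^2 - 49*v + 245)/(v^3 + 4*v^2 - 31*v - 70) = (v - 7)/(v + 2)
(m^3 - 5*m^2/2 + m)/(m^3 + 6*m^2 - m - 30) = m*(2*m - 1)/(2*(m^2 + 8*m + 15))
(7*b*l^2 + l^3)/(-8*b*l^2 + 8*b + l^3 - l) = l^2*(-7*b - l)/(8*b*l^2 - 8*b - l^3 + l)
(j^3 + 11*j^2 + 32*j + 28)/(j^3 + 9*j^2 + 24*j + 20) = (j + 7)/(j + 5)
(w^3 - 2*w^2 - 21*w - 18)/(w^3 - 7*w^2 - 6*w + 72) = (w + 1)/(w - 4)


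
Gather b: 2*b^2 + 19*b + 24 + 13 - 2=2*b^2 + 19*b + 35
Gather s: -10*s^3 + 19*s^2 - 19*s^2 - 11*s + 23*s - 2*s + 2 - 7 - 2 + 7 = -10*s^3 + 10*s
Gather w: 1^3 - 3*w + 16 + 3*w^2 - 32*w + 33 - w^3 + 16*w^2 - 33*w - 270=-w^3 + 19*w^2 - 68*w - 220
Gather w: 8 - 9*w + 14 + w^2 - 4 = w^2 - 9*w + 18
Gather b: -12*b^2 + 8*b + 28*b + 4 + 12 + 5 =-12*b^2 + 36*b + 21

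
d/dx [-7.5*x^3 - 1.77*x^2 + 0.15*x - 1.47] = -22.5*x^2 - 3.54*x + 0.15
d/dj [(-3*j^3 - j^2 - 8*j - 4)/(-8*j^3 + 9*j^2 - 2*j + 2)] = (-35*j^4 - 116*j^3 - 40*j^2 + 68*j - 24)/(64*j^6 - 144*j^5 + 113*j^4 - 68*j^3 + 40*j^2 - 8*j + 4)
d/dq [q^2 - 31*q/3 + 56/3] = 2*q - 31/3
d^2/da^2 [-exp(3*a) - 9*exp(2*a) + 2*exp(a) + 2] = (-9*exp(2*a) - 36*exp(a) + 2)*exp(a)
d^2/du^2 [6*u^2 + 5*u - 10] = 12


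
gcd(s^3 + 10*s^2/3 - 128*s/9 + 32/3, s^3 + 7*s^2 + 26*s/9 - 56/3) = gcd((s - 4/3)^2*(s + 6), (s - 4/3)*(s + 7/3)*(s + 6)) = s^2 + 14*s/3 - 8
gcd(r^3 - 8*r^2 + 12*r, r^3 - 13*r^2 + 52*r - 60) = r^2 - 8*r + 12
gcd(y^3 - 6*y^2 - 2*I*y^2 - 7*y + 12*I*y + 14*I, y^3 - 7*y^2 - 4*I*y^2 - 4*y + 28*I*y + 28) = y^2 + y*(-7 - 2*I) + 14*I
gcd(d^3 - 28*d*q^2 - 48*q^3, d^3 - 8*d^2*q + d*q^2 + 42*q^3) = d + 2*q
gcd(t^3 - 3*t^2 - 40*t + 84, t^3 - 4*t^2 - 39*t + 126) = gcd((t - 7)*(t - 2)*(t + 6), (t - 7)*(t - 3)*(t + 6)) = t^2 - t - 42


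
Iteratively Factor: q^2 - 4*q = (q - 4)*(q)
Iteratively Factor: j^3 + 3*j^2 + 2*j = (j + 2)*(j^2 + j) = (j + 1)*(j + 2)*(j)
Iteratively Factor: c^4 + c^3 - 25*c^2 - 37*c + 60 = (c - 1)*(c^3 + 2*c^2 - 23*c - 60) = (c - 1)*(c + 4)*(c^2 - 2*c - 15) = (c - 1)*(c + 3)*(c + 4)*(c - 5)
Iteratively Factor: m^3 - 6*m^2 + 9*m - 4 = (m - 1)*(m^2 - 5*m + 4) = (m - 4)*(m - 1)*(m - 1)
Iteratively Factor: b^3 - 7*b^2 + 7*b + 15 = (b + 1)*(b^2 - 8*b + 15) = (b - 3)*(b + 1)*(b - 5)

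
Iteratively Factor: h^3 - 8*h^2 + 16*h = (h)*(h^2 - 8*h + 16) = h*(h - 4)*(h - 4)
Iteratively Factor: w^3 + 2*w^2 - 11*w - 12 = (w + 4)*(w^2 - 2*w - 3) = (w - 3)*(w + 4)*(w + 1)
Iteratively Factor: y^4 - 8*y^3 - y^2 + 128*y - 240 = (y - 4)*(y^3 - 4*y^2 - 17*y + 60) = (y - 4)*(y + 4)*(y^2 - 8*y + 15) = (y - 4)*(y - 3)*(y + 4)*(y - 5)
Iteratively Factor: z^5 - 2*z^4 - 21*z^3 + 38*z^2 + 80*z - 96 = (z - 3)*(z^4 + z^3 - 18*z^2 - 16*z + 32) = (z - 3)*(z + 2)*(z^3 - z^2 - 16*z + 16) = (z - 3)*(z + 2)*(z + 4)*(z^2 - 5*z + 4) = (z - 3)*(z - 1)*(z + 2)*(z + 4)*(z - 4)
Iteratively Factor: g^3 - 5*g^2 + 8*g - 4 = (g - 1)*(g^2 - 4*g + 4) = (g - 2)*(g - 1)*(g - 2)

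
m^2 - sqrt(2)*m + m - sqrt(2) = (m + 1)*(m - sqrt(2))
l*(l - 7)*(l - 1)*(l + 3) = l^4 - 5*l^3 - 17*l^2 + 21*l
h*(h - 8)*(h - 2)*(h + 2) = h^4 - 8*h^3 - 4*h^2 + 32*h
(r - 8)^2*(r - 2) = r^3 - 18*r^2 + 96*r - 128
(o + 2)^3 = o^3 + 6*o^2 + 12*o + 8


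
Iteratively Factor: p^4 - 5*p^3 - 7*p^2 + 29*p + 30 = (p + 1)*(p^3 - 6*p^2 - p + 30) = (p - 3)*(p + 1)*(p^2 - 3*p - 10) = (p - 3)*(p + 1)*(p + 2)*(p - 5)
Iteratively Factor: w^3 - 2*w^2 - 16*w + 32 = (w - 4)*(w^2 + 2*w - 8) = (w - 4)*(w + 4)*(w - 2)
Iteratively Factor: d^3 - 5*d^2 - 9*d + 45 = (d - 5)*(d^2 - 9) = (d - 5)*(d + 3)*(d - 3)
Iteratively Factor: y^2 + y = (y)*(y + 1)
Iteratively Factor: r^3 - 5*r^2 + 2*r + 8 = (r - 2)*(r^2 - 3*r - 4) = (r - 2)*(r + 1)*(r - 4)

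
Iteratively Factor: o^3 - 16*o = (o + 4)*(o^2 - 4*o) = (o - 4)*(o + 4)*(o)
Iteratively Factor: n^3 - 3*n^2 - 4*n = (n - 4)*(n^2 + n) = (n - 4)*(n + 1)*(n)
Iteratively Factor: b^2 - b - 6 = (b - 3)*(b + 2)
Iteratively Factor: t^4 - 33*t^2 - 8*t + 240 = (t - 3)*(t^3 + 3*t^2 - 24*t - 80) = (t - 3)*(t + 4)*(t^2 - t - 20) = (t - 3)*(t + 4)^2*(t - 5)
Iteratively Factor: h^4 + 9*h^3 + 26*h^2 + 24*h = (h + 3)*(h^3 + 6*h^2 + 8*h) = (h + 3)*(h + 4)*(h^2 + 2*h) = (h + 2)*(h + 3)*(h + 4)*(h)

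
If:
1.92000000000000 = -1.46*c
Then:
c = -1.32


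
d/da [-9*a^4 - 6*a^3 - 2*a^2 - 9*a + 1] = -36*a^3 - 18*a^2 - 4*a - 9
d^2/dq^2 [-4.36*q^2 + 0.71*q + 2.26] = -8.72000000000000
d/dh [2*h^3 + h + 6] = 6*h^2 + 1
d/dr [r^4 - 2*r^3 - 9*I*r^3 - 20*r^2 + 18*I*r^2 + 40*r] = 4*r^3 + r^2*(-6 - 27*I) + r*(-40 + 36*I) + 40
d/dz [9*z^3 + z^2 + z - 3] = 27*z^2 + 2*z + 1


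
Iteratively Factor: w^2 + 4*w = (w + 4)*(w)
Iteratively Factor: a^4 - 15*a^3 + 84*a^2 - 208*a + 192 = (a - 4)*(a^3 - 11*a^2 + 40*a - 48) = (a - 4)*(a - 3)*(a^2 - 8*a + 16) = (a - 4)^2*(a - 3)*(a - 4)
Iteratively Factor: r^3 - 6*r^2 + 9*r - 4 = (r - 1)*(r^2 - 5*r + 4) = (r - 1)^2*(r - 4)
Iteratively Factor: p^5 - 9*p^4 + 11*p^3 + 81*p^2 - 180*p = (p - 4)*(p^4 - 5*p^3 - 9*p^2 + 45*p) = (p - 4)*(p + 3)*(p^3 - 8*p^2 + 15*p) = p*(p - 4)*(p + 3)*(p^2 - 8*p + 15) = p*(p - 5)*(p - 4)*(p + 3)*(p - 3)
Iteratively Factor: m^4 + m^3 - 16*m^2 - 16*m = (m + 4)*(m^3 - 3*m^2 - 4*m) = (m + 1)*(m + 4)*(m^2 - 4*m) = m*(m + 1)*(m + 4)*(m - 4)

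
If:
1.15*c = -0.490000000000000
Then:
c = -0.43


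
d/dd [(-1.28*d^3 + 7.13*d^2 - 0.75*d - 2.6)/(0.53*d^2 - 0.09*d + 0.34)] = (-0.6784*d^4 + 0.2304*d^3 - 1.5498*d^2 + 7.6044*d - 0.489)/(0.2809*d^4 - 0.0954*d^3 + 0.3685*d^2 - 0.0612*d + 0.1156)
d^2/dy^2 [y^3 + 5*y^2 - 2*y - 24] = 6*y + 10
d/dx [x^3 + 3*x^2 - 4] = 3*x*(x + 2)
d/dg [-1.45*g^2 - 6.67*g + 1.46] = -2.9*g - 6.67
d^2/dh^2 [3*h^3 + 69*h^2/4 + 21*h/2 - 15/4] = 18*h + 69/2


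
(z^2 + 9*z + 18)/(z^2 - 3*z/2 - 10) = 2*(z^2 + 9*z + 18)/(2*z^2 - 3*z - 20)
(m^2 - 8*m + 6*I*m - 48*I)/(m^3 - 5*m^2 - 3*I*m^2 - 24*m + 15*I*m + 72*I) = (m + 6*I)/(m^2 + 3*m*(1 - I) - 9*I)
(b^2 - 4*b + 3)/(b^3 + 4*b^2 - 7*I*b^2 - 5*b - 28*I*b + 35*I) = (b - 3)/(b^2 + b*(5 - 7*I) - 35*I)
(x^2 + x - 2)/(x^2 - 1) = (x + 2)/(x + 1)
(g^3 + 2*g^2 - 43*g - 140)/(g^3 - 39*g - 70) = (g + 4)/(g + 2)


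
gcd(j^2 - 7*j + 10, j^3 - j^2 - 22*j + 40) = j - 2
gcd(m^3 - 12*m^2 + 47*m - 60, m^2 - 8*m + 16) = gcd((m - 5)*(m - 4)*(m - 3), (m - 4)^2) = m - 4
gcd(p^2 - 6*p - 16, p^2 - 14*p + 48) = p - 8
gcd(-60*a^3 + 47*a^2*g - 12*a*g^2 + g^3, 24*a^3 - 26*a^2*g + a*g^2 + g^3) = 4*a - g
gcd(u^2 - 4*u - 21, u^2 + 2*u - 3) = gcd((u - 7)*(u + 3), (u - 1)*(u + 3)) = u + 3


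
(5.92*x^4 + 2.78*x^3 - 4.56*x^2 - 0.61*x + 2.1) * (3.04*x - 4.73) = 17.9968*x^5 - 19.5504*x^4 - 27.0118*x^3 + 19.7144*x^2 + 9.2693*x - 9.933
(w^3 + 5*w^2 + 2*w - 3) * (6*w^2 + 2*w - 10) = 6*w^5 + 32*w^4 + 12*w^3 - 64*w^2 - 26*w + 30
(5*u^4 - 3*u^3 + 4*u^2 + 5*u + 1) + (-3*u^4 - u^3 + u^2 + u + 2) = 2*u^4 - 4*u^3 + 5*u^2 + 6*u + 3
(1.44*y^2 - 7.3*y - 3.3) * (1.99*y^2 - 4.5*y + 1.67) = 2.8656*y^4 - 21.007*y^3 + 28.6878*y^2 + 2.659*y - 5.511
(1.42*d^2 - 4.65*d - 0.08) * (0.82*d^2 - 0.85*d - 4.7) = 1.1644*d^4 - 5.02*d^3 - 2.7871*d^2 + 21.923*d + 0.376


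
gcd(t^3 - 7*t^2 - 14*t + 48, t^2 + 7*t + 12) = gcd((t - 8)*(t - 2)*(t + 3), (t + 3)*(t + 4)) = t + 3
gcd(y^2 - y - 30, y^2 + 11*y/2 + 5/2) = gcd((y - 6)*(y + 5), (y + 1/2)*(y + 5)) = y + 5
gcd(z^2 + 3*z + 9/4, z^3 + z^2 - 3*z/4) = z + 3/2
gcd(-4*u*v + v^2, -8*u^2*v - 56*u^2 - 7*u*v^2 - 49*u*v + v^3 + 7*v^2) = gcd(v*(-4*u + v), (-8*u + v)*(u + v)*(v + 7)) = 1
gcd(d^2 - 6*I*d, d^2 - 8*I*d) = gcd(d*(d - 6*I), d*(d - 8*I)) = d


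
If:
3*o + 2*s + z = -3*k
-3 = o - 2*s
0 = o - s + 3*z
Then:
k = 23*z/3 - 5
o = 3 - 6*z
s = 3 - 3*z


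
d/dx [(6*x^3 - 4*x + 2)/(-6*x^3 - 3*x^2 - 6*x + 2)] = 2*(-9*x^4 - 60*x^3 + 30*x^2 + 6*x + 2)/(36*x^6 + 36*x^5 + 81*x^4 + 12*x^3 + 24*x^2 - 24*x + 4)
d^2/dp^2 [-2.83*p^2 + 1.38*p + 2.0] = -5.66000000000000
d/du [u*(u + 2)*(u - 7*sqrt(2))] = 3*u^2 - 14*sqrt(2)*u + 4*u - 14*sqrt(2)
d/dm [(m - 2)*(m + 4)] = 2*m + 2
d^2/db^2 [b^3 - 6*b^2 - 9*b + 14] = 6*b - 12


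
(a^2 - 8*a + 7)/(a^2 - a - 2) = (-a^2 + 8*a - 7)/(-a^2 + a + 2)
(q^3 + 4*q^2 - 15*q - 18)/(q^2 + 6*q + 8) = (q^3 + 4*q^2 - 15*q - 18)/(q^2 + 6*q + 8)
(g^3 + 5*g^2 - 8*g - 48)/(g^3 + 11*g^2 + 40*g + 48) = (g - 3)/(g + 3)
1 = 1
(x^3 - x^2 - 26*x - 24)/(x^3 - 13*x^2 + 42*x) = (x^2 + 5*x + 4)/(x*(x - 7))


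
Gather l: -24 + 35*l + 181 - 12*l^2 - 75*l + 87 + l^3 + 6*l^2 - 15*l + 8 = l^3 - 6*l^2 - 55*l + 252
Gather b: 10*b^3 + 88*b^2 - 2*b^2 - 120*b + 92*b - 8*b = 10*b^3 + 86*b^2 - 36*b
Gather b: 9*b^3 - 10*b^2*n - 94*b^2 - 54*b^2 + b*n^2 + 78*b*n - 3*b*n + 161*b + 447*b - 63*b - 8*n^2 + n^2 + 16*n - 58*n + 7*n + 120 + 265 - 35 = 9*b^3 + b^2*(-10*n - 148) + b*(n^2 + 75*n + 545) - 7*n^2 - 35*n + 350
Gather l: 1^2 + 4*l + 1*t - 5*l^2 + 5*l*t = -5*l^2 + l*(5*t + 4) + t + 1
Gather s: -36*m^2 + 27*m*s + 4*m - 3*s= -36*m^2 + 4*m + s*(27*m - 3)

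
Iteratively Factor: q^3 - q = (q)*(q^2 - 1) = q*(q + 1)*(q - 1)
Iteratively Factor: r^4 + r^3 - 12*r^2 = (r)*(r^3 + r^2 - 12*r) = r^2*(r^2 + r - 12) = r^2*(r - 3)*(r + 4)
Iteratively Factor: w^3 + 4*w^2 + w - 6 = (w + 2)*(w^2 + 2*w - 3) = (w - 1)*(w + 2)*(w + 3)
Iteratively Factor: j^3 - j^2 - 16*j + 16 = (j - 1)*(j^2 - 16) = (j - 4)*(j - 1)*(j + 4)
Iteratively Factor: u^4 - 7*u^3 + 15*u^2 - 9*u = (u)*(u^3 - 7*u^2 + 15*u - 9) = u*(u - 1)*(u^2 - 6*u + 9) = u*(u - 3)*(u - 1)*(u - 3)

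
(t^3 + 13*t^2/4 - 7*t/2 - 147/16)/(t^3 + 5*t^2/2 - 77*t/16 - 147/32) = 2*(2*t + 3)/(4*t + 3)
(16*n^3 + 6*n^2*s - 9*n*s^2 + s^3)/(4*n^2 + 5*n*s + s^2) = (16*n^2 - 10*n*s + s^2)/(4*n + s)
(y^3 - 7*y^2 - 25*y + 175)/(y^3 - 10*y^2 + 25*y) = (y^2 - 2*y - 35)/(y*(y - 5))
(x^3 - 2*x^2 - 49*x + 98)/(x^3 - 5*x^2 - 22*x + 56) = (x + 7)/(x + 4)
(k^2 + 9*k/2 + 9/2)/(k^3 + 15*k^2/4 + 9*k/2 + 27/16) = 8*(k + 3)/(8*k^2 + 18*k + 9)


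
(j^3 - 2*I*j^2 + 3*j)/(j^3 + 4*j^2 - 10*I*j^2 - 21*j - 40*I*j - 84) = j*(j + I)/(j^2 + j*(4 - 7*I) - 28*I)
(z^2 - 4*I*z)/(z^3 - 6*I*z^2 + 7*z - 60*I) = z/(z^2 - 2*I*z + 15)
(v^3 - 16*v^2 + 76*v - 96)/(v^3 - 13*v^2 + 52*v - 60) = (v - 8)/(v - 5)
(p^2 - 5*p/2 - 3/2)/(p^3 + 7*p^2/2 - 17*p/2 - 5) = (p - 3)/(p^2 + 3*p - 10)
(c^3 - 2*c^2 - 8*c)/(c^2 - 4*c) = c + 2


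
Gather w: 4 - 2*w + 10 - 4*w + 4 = 18 - 6*w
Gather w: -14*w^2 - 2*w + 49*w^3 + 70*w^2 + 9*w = 49*w^3 + 56*w^2 + 7*w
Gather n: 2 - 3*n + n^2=n^2 - 3*n + 2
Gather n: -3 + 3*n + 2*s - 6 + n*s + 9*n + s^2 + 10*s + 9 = n*(s + 12) + s^2 + 12*s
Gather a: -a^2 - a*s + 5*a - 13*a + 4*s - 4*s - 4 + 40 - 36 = -a^2 + a*(-s - 8)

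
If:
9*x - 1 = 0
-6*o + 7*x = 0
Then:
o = 7/54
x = 1/9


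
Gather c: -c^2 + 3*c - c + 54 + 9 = -c^2 + 2*c + 63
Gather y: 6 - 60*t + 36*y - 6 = -60*t + 36*y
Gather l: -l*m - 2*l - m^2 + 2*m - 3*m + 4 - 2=l*(-m - 2) - m^2 - m + 2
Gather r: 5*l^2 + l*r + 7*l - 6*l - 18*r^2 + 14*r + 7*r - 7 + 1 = 5*l^2 + l - 18*r^2 + r*(l + 21) - 6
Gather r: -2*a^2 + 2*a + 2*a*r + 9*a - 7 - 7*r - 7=-2*a^2 + 11*a + r*(2*a - 7) - 14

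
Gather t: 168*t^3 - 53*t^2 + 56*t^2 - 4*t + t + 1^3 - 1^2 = 168*t^3 + 3*t^2 - 3*t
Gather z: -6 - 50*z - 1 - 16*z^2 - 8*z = -16*z^2 - 58*z - 7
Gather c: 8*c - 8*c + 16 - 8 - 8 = 0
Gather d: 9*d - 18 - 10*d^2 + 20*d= -10*d^2 + 29*d - 18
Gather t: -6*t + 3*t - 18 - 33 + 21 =-3*t - 30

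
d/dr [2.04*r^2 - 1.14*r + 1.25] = 4.08*r - 1.14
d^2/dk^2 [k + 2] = 0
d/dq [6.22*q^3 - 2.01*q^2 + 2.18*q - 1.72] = 18.66*q^2 - 4.02*q + 2.18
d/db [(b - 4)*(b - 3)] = 2*b - 7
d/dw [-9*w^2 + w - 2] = 1 - 18*w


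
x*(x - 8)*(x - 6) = x^3 - 14*x^2 + 48*x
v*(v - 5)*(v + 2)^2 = v^4 - v^3 - 16*v^2 - 20*v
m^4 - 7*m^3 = m^3*(m - 7)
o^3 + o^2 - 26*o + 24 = (o - 4)*(o - 1)*(o + 6)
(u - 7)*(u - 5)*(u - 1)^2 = u^4 - 14*u^3 + 60*u^2 - 82*u + 35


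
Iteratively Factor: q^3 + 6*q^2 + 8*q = (q)*(q^2 + 6*q + 8) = q*(q + 4)*(q + 2)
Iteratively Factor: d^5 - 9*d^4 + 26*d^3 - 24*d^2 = (d)*(d^4 - 9*d^3 + 26*d^2 - 24*d) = d*(d - 2)*(d^3 - 7*d^2 + 12*d) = d*(d - 3)*(d - 2)*(d^2 - 4*d) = d*(d - 4)*(d - 3)*(d - 2)*(d)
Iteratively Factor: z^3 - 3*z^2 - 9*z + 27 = (z - 3)*(z^2 - 9) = (z - 3)^2*(z + 3)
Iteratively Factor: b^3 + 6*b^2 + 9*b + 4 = (b + 1)*(b^2 + 5*b + 4) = (b + 1)^2*(b + 4)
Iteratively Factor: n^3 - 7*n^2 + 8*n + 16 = (n + 1)*(n^2 - 8*n + 16) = (n - 4)*(n + 1)*(n - 4)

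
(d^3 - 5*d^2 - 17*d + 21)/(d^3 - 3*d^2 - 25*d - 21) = (d - 1)/(d + 1)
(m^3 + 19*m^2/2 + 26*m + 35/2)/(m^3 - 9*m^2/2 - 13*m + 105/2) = (m^2 + 6*m + 5)/(m^2 - 8*m + 15)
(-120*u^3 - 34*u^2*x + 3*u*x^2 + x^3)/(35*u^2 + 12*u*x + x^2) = (-24*u^2 - 2*u*x + x^2)/(7*u + x)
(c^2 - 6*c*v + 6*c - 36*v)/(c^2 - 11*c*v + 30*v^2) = (-c - 6)/(-c + 5*v)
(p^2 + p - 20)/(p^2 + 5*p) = (p - 4)/p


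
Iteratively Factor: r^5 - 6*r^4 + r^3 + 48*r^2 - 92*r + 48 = (r - 4)*(r^4 - 2*r^3 - 7*r^2 + 20*r - 12) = (r - 4)*(r - 1)*(r^3 - r^2 - 8*r + 12) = (r - 4)*(r - 1)*(r + 3)*(r^2 - 4*r + 4) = (r - 4)*(r - 2)*(r - 1)*(r + 3)*(r - 2)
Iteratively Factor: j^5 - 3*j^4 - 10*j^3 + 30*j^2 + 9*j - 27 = (j + 1)*(j^4 - 4*j^3 - 6*j^2 + 36*j - 27) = (j + 1)*(j + 3)*(j^3 - 7*j^2 + 15*j - 9) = (j - 3)*(j + 1)*(j + 3)*(j^2 - 4*j + 3) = (j - 3)^2*(j + 1)*(j + 3)*(j - 1)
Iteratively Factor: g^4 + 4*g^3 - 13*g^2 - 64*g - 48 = (g - 4)*(g^3 + 8*g^2 + 19*g + 12) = (g - 4)*(g + 3)*(g^2 + 5*g + 4) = (g - 4)*(g + 3)*(g + 4)*(g + 1)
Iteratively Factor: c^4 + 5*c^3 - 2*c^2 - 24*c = (c + 3)*(c^3 + 2*c^2 - 8*c) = (c + 3)*(c + 4)*(c^2 - 2*c) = (c - 2)*(c + 3)*(c + 4)*(c)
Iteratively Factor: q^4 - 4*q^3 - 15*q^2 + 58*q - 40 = (q - 5)*(q^3 + q^2 - 10*q + 8) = (q - 5)*(q - 2)*(q^2 + 3*q - 4) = (q - 5)*(q - 2)*(q + 4)*(q - 1)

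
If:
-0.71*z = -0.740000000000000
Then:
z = 1.04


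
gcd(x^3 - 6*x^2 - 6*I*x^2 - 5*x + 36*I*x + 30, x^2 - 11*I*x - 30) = x - 5*I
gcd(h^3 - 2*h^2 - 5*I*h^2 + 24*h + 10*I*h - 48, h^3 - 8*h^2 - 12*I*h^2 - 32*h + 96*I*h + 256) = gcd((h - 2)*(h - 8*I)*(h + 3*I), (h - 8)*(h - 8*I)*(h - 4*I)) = h - 8*I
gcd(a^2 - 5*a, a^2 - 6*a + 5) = a - 5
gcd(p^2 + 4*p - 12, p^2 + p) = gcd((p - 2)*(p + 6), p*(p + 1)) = 1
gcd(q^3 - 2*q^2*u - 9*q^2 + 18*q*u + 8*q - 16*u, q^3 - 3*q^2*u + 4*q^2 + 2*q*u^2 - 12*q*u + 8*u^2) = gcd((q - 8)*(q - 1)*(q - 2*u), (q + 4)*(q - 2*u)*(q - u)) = q - 2*u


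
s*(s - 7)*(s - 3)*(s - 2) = s^4 - 12*s^3 + 41*s^2 - 42*s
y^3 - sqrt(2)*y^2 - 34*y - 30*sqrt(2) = (y - 5*sqrt(2))*(y + sqrt(2))*(y + 3*sqrt(2))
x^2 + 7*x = x*(x + 7)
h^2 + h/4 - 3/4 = (h - 3/4)*(h + 1)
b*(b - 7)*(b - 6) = b^3 - 13*b^2 + 42*b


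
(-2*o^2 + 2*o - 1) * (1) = -2*o^2 + 2*o - 1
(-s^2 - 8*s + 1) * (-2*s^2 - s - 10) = 2*s^4 + 17*s^3 + 16*s^2 + 79*s - 10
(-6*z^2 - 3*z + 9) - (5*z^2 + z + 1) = -11*z^2 - 4*z + 8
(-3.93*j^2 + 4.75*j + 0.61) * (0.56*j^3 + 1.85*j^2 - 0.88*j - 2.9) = -2.2008*j^5 - 4.6105*j^4 + 12.5875*j^3 + 8.3455*j^2 - 14.3118*j - 1.769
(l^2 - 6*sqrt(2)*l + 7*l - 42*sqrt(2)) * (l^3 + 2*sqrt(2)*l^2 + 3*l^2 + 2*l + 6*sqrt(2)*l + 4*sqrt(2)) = l^5 - 4*sqrt(2)*l^4 + 10*l^4 - 40*sqrt(2)*l^3 - l^3 - 226*l^2 - 92*sqrt(2)*l^2 - 552*l - 56*sqrt(2)*l - 336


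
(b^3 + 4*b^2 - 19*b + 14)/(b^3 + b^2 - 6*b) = (b^2 + 6*b - 7)/(b*(b + 3))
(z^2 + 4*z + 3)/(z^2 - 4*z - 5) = (z + 3)/(z - 5)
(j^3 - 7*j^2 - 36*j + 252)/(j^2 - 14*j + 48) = (j^2 - j - 42)/(j - 8)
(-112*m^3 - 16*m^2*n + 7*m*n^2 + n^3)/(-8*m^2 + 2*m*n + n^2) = (28*m^2 - 3*m*n - n^2)/(2*m - n)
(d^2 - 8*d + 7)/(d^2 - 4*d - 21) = (d - 1)/(d + 3)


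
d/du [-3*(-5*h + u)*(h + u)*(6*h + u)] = 87*h^2 - 12*h*u - 9*u^2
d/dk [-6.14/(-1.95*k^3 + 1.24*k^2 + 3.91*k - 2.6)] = (-35.919*k^2 + 15.2272*k + 24.0074)/(1.95*k^3 - 1.24*k^2 - 3.91*k + 2.6)^2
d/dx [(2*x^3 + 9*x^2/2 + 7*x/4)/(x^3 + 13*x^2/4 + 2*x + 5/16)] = 4*(32*x^2 + 40*x + 35)/(64*x^4 + 352*x^3 + 564*x^2 + 220*x + 25)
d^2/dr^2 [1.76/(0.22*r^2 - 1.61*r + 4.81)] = (-0.170368*r^2 + 1.246784*r + 1.76*(0.44*r - 1.61)*(0.88*r - 3.22) - 3.724864)/(0.22*r^2 - 1.61*r + 4.81)^3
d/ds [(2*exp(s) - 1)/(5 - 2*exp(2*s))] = (4*exp(2*s) - 4*exp(s) + 10)*exp(s)/(4*exp(4*s) - 20*exp(2*s) + 25)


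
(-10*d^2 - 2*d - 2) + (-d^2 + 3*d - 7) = -11*d^2 + d - 9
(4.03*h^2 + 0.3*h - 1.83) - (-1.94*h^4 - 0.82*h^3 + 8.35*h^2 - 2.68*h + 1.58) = 1.94*h^4 + 0.82*h^3 - 4.32*h^2 + 2.98*h - 3.41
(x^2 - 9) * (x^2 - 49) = x^4 - 58*x^2 + 441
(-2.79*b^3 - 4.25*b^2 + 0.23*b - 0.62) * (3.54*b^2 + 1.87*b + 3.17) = -9.8766*b^5 - 20.2623*b^4 - 15.9776*b^3 - 15.2372*b^2 - 0.4303*b - 1.9654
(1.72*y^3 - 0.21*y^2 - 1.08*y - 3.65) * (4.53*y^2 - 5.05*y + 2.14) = 7.7916*y^5 - 9.6373*y^4 - 0.1511*y^3 - 11.5299*y^2 + 16.1213*y - 7.811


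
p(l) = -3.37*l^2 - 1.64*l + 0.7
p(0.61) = -1.55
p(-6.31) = -123.13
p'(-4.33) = 27.54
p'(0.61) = -5.75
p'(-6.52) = 42.30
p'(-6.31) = 40.89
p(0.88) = -3.35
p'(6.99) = -48.75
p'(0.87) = -7.50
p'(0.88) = -7.57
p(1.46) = -8.88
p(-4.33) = -55.38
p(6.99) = -175.42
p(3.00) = -34.55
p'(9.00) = -62.30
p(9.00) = -287.03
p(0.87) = -3.28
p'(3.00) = -21.86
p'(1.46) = -11.48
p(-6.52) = -131.87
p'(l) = -6.74*l - 1.64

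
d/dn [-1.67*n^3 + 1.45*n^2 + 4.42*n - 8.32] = -5.01*n^2 + 2.9*n + 4.42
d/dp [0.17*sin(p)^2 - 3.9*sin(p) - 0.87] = (0.34*sin(p) - 3.9)*cos(p)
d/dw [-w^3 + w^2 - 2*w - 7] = -3*w^2 + 2*w - 2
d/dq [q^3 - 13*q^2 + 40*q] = 3*q^2 - 26*q + 40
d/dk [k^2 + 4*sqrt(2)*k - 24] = 2*k + 4*sqrt(2)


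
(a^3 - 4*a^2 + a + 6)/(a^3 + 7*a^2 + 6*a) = (a^2 - 5*a + 6)/(a*(a + 6))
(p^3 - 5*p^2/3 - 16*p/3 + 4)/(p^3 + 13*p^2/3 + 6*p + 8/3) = (3*p^2 - 11*p + 6)/(3*p^2 + 7*p + 4)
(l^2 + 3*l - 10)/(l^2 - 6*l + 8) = (l + 5)/(l - 4)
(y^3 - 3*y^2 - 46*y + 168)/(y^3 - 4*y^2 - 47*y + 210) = (y - 4)/(y - 5)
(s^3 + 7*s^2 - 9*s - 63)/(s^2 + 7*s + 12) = (s^2 + 4*s - 21)/(s + 4)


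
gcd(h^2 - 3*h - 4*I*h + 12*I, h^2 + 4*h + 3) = 1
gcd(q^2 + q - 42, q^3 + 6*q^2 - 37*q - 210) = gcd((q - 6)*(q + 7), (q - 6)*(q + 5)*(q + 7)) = q^2 + q - 42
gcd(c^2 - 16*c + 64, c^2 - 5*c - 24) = c - 8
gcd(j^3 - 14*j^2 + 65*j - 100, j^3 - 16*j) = j - 4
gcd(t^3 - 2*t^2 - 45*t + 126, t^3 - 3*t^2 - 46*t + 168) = t^2 + t - 42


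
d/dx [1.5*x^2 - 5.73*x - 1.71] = 3.0*x - 5.73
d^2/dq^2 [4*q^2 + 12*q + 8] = 8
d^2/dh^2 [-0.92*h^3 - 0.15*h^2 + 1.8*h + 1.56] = -5.52*h - 0.3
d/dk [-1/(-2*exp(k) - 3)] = -2*exp(k)/(2*exp(k) + 3)^2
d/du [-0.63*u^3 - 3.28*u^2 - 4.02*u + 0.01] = -1.89*u^2 - 6.56*u - 4.02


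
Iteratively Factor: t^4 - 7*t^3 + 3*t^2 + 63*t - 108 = (t - 4)*(t^3 - 3*t^2 - 9*t + 27) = (t - 4)*(t + 3)*(t^2 - 6*t + 9) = (t - 4)*(t - 3)*(t + 3)*(t - 3)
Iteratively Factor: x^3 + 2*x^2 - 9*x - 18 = (x - 3)*(x^2 + 5*x + 6) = (x - 3)*(x + 3)*(x + 2)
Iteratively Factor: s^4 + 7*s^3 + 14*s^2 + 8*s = (s + 1)*(s^3 + 6*s^2 + 8*s) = (s + 1)*(s + 2)*(s^2 + 4*s) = (s + 1)*(s + 2)*(s + 4)*(s)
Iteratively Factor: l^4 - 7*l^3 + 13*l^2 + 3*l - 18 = (l + 1)*(l^3 - 8*l^2 + 21*l - 18) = (l - 3)*(l + 1)*(l^2 - 5*l + 6) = (l - 3)*(l - 2)*(l + 1)*(l - 3)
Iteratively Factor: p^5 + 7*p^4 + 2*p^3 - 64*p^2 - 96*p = (p)*(p^4 + 7*p^3 + 2*p^2 - 64*p - 96) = p*(p - 3)*(p^3 + 10*p^2 + 32*p + 32) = p*(p - 3)*(p + 2)*(p^2 + 8*p + 16) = p*(p - 3)*(p + 2)*(p + 4)*(p + 4)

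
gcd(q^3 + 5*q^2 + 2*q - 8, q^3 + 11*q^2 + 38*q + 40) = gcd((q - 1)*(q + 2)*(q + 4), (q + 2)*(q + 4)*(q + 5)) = q^2 + 6*q + 8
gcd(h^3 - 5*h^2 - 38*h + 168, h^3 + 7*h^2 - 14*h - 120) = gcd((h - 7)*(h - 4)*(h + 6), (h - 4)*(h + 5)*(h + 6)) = h^2 + 2*h - 24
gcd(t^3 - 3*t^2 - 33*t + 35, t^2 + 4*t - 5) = t^2 + 4*t - 5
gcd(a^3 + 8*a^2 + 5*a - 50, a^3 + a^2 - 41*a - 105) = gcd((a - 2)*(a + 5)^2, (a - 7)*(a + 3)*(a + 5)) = a + 5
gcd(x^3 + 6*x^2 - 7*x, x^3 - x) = x^2 - x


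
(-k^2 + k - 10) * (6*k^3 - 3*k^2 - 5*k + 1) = -6*k^5 + 9*k^4 - 58*k^3 + 24*k^2 + 51*k - 10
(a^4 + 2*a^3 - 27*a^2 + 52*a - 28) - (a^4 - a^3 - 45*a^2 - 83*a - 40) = 3*a^3 + 18*a^2 + 135*a + 12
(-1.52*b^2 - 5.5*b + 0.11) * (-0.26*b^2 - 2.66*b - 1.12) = 0.3952*b^4 + 5.4732*b^3 + 16.3038*b^2 + 5.8674*b - 0.1232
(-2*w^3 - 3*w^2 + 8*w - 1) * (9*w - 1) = -18*w^4 - 25*w^3 + 75*w^2 - 17*w + 1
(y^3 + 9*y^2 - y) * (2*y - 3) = 2*y^4 + 15*y^3 - 29*y^2 + 3*y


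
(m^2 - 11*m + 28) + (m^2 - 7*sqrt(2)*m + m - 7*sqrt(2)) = 2*m^2 - 10*m - 7*sqrt(2)*m - 7*sqrt(2) + 28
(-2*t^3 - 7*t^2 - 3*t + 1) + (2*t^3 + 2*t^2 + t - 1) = -5*t^2 - 2*t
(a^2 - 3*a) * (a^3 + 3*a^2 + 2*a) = a^5 - 7*a^3 - 6*a^2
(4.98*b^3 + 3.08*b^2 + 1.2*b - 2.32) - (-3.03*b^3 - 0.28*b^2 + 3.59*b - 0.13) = 8.01*b^3 + 3.36*b^2 - 2.39*b - 2.19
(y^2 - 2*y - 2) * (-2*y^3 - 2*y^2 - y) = -2*y^5 + 2*y^4 + 7*y^3 + 6*y^2 + 2*y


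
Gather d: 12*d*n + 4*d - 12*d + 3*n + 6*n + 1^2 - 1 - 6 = d*(12*n - 8) + 9*n - 6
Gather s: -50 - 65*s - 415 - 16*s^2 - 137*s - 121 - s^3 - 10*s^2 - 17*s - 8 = -s^3 - 26*s^2 - 219*s - 594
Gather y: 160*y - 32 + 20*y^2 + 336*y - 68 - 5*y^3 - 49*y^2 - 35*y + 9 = -5*y^3 - 29*y^2 + 461*y - 91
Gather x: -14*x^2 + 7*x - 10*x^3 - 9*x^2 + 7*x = -10*x^3 - 23*x^2 + 14*x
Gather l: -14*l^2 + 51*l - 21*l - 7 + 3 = -14*l^2 + 30*l - 4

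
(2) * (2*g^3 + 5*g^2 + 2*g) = 4*g^3 + 10*g^2 + 4*g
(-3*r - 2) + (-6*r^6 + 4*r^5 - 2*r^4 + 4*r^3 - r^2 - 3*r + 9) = -6*r^6 + 4*r^5 - 2*r^4 + 4*r^3 - r^2 - 6*r + 7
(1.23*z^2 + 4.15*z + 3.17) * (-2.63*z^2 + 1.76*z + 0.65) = -3.2349*z^4 - 8.7497*z^3 - 0.233599999999999*z^2 + 8.2767*z + 2.0605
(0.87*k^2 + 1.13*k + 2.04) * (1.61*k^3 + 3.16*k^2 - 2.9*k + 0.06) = 1.4007*k^5 + 4.5685*k^4 + 4.3322*k^3 + 3.2216*k^2 - 5.8482*k + 0.1224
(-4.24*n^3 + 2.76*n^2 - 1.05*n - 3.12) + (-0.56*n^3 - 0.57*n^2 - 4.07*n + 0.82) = -4.8*n^3 + 2.19*n^2 - 5.12*n - 2.3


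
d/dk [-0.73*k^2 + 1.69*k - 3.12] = 1.69 - 1.46*k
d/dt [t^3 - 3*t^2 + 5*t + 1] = 3*t^2 - 6*t + 5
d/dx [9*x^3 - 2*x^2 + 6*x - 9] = 27*x^2 - 4*x + 6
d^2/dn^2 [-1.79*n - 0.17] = 0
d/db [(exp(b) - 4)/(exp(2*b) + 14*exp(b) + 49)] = (15 - exp(b))*exp(b)/(exp(3*b) + 21*exp(2*b) + 147*exp(b) + 343)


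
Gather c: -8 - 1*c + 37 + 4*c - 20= 3*c + 9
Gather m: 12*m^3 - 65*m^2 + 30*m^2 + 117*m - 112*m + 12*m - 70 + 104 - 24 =12*m^3 - 35*m^2 + 17*m + 10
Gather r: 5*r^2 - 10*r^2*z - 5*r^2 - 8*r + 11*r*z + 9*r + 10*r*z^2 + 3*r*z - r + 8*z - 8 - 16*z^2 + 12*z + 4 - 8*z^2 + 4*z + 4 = -10*r^2*z + r*(10*z^2 + 14*z) - 24*z^2 + 24*z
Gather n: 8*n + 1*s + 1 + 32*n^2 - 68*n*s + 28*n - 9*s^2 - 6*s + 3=32*n^2 + n*(36 - 68*s) - 9*s^2 - 5*s + 4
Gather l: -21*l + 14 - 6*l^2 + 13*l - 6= -6*l^2 - 8*l + 8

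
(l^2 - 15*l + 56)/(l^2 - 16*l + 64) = (l - 7)/(l - 8)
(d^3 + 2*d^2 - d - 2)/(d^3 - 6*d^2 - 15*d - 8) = (d^2 + d - 2)/(d^2 - 7*d - 8)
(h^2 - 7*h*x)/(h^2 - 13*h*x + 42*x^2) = h/(h - 6*x)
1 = 1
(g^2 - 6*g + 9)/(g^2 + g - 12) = (g - 3)/(g + 4)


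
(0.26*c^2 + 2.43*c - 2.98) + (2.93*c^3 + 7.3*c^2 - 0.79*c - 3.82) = 2.93*c^3 + 7.56*c^2 + 1.64*c - 6.8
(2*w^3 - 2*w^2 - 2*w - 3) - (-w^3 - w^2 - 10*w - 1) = 3*w^3 - w^2 + 8*w - 2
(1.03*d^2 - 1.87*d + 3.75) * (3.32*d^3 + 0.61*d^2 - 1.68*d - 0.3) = 3.4196*d^5 - 5.5801*d^4 + 9.5789*d^3 + 5.1201*d^2 - 5.739*d - 1.125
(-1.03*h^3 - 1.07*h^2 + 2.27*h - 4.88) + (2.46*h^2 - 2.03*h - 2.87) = -1.03*h^3 + 1.39*h^2 + 0.24*h - 7.75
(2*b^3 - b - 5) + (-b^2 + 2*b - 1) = 2*b^3 - b^2 + b - 6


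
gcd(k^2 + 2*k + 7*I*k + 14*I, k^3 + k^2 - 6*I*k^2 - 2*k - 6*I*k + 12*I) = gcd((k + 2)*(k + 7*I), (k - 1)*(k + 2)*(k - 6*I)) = k + 2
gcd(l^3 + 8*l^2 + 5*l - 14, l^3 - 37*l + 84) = l + 7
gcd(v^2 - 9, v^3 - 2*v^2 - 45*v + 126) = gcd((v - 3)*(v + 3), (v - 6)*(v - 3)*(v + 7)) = v - 3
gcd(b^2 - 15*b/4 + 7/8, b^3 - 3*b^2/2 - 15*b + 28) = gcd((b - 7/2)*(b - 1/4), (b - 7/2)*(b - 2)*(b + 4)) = b - 7/2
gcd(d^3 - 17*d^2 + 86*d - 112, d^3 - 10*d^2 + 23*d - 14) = d^2 - 9*d + 14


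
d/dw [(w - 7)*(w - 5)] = 2*w - 12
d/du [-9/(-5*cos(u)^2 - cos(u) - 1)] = 9*(10*cos(u) + 1)*sin(u)/(5*cos(u)^2 + cos(u) + 1)^2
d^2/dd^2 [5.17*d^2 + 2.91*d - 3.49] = 10.3400000000000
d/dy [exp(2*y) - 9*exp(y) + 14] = (2*exp(y) - 9)*exp(y)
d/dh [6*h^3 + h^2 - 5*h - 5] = 18*h^2 + 2*h - 5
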